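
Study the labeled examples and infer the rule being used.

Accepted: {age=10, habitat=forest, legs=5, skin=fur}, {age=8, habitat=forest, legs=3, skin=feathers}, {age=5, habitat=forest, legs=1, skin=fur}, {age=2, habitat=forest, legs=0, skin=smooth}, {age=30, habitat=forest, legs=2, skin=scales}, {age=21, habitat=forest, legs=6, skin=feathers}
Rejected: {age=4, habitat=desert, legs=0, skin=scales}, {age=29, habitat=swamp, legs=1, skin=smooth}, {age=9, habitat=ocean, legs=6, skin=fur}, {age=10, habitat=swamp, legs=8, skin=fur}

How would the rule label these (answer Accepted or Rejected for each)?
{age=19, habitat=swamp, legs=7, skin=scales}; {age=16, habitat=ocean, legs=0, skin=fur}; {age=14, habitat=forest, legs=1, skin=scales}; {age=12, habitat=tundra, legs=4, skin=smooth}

Rejected, Rejected, Accepted, Rejected

The classifier is using: habitat is forest.
{age=19, habitat=swamp, legs=7, skin=scales}: habitat is swamp, does not pass → Rejected. {age=16, habitat=ocean, legs=0, skin=fur}: habitat is ocean, does not pass → Rejected. {age=14, habitat=forest, legs=1, skin=scales}: habitat is forest, passes → Accepted. {age=12, habitat=tundra, legs=4, skin=smooth}: habitat is tundra, does not pass → Rejected.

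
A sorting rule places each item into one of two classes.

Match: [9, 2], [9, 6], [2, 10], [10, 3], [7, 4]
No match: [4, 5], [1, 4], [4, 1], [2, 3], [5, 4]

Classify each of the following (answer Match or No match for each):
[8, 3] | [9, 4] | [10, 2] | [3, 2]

One predicate separates the groups cleanly: sum ≥ 11.
[8, 3] → 8+3 = 11 → Match.
[9, 4] → 9+4 = 13 → Match.
[10, 2] → 10+2 = 12 → Match.
[3, 2] → 3+2 = 5 → No match.

Match, Match, Match, No match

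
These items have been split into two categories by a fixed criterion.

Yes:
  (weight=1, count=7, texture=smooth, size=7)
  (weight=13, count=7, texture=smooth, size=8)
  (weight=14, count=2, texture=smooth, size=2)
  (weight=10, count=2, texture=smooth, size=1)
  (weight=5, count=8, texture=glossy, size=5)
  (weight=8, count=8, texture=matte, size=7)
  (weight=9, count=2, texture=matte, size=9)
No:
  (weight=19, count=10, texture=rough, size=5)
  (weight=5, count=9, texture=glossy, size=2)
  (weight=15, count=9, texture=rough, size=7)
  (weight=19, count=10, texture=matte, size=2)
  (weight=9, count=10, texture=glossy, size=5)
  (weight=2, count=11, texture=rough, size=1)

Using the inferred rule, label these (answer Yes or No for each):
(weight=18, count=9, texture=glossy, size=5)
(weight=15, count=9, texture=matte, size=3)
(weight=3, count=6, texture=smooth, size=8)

The pattern is that an item is 'Yes' exactly when: count ≤ 8.
No: (weight=18, count=9, texture=glossy, size=5), since count = 9. No: (weight=15, count=9, texture=matte, size=3), since count = 9. Yes: (weight=3, count=6, texture=smooth, size=8), since count = 6.

No, No, Yes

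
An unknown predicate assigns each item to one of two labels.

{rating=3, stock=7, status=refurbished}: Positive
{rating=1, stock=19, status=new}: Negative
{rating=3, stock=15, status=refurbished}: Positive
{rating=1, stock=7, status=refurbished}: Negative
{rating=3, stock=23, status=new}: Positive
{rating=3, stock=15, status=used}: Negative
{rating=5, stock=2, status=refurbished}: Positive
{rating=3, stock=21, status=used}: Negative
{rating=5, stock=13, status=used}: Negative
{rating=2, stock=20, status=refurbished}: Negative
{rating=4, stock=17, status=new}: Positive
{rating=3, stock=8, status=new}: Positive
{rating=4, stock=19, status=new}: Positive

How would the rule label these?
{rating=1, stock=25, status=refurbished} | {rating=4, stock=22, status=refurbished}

Every 'Positive' example satisfies: status is not used AND rating ≥ 3. None of the 'Negative' examples do.
{rating=1, stock=25, status=refurbished}: Negative (status is refurbished, rating = 1).
{rating=4, stock=22, status=refurbished}: Positive (status is refurbished, rating = 4).

Negative, Positive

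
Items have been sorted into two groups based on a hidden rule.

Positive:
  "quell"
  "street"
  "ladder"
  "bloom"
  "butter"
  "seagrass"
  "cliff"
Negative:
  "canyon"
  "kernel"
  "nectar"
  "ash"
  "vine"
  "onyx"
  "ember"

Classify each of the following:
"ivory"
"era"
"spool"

One predicate separates the groups cleanly: has a double letter.
"ivory" → no doubled letter → Negative.
"era" → no doubled letter → Negative.
"spool" → 'oo' doubled → Positive.

Negative, Negative, Positive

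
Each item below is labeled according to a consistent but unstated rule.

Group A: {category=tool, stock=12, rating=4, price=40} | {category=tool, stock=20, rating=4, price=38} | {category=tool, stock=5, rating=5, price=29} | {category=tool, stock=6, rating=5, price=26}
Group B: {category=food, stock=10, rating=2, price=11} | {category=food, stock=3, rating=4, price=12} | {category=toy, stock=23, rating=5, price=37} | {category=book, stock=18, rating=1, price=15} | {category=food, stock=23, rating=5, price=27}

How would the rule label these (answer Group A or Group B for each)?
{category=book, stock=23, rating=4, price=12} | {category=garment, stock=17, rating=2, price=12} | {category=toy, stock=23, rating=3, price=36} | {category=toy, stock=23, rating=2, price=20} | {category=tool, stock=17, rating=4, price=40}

Group B, Group B, Group B, Group B, Group A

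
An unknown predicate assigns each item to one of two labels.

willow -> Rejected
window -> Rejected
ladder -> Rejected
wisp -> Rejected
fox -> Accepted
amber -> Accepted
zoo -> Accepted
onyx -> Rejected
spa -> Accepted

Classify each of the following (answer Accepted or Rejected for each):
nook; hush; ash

Rejected, Rejected, Accepted

Checking candidate rules against both groups, what survives is: odd length.
nook: length 4 — fails this test, so Rejected. hush: length 4 — fails this test, so Rejected. ash: length 3 — passes, so Accepted.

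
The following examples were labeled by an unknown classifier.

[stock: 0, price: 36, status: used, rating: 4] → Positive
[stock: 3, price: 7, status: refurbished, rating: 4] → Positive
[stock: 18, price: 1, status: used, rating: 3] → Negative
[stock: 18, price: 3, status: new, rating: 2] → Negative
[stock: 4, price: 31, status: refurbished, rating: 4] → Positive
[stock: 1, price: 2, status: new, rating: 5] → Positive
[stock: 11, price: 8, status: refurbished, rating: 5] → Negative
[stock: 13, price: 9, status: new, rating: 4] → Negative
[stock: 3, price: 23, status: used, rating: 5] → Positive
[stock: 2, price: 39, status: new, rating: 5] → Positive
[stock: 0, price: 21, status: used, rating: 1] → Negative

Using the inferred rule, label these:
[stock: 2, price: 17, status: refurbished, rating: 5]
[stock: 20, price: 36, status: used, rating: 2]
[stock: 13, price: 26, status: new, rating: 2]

Positive, Negative, Negative

The simplest hypothesis consistent with all the labels is: rating ≥ 2 AND stock ≤ 4.
Positive: [stock: 2, price: 17, status: refurbished, rating: 5], since rating = 5, stock = 2. Negative: [stock: 20, price: 36, status: used, rating: 2], since rating = 2, stock = 20. Negative: [stock: 13, price: 26, status: new, rating: 2], since rating = 2, stock = 13.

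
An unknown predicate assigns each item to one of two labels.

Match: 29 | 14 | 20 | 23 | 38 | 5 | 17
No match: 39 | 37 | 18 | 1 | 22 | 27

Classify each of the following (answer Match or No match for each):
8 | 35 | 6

Match, Match, No match

The distinguishing property — ≡ 2 (mod 3) — holds for all the 'Match' cases and none of the 'No match' cases.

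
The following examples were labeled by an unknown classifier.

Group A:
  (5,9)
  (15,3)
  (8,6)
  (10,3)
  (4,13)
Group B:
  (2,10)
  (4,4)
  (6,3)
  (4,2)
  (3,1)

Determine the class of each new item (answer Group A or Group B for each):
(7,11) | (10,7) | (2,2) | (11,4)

Group A, Group A, Group B, Group A

All 'Group A' examples share one property — sum ≥ 13 — and every 'Group B' example lacks it.
(7,11) → 7+11 = 18 → Group A.
(10,7) → 10+7 = 17 → Group A.
(2,2) → 2+2 = 4 → Group B.
(11,4) → 11+4 = 15 → Group A.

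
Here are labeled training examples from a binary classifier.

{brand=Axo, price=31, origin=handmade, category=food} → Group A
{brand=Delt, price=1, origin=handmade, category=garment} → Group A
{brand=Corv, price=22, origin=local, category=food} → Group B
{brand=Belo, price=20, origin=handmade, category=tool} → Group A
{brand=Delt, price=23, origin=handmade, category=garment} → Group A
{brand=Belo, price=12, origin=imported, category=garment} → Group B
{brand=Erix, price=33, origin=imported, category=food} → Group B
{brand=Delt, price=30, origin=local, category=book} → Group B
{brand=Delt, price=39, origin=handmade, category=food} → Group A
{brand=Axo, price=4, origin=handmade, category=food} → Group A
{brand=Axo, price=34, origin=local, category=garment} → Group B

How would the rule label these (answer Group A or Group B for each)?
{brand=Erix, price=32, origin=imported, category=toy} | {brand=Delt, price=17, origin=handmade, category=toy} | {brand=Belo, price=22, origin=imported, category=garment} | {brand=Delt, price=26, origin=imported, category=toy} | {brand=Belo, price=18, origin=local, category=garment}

Group B, Group A, Group B, Group B, Group B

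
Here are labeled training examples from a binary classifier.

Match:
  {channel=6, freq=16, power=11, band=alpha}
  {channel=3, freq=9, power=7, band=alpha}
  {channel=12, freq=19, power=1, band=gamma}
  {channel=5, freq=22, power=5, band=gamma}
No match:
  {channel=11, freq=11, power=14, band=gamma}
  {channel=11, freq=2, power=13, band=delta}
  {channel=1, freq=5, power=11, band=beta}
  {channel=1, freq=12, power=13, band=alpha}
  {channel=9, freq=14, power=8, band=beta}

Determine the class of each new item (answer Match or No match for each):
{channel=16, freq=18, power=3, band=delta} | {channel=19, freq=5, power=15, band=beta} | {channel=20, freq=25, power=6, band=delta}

Match, No match, Match

The pattern is that an item is 'Match' exactly when: freq = 9 OR freq ≥ 16.
{channel=16, freq=18, power=3, band=delta} → freq = 18 → Match.
{channel=19, freq=5, power=15, band=beta} → freq = 5 → No match.
{channel=20, freq=25, power=6, band=delta} → freq = 25 → Match.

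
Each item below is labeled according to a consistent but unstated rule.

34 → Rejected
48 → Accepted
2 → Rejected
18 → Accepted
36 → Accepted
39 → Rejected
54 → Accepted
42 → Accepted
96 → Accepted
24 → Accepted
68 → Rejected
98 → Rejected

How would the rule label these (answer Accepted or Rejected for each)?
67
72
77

Rejected, Accepted, Rejected

One predicate separates the groups cleanly: multiple of 6.
67 → 67 = 6·11 + 1 → Rejected.
72 → 72 = 6·12 → Accepted.
77 → 77 = 6·12 + 5 → Rejected.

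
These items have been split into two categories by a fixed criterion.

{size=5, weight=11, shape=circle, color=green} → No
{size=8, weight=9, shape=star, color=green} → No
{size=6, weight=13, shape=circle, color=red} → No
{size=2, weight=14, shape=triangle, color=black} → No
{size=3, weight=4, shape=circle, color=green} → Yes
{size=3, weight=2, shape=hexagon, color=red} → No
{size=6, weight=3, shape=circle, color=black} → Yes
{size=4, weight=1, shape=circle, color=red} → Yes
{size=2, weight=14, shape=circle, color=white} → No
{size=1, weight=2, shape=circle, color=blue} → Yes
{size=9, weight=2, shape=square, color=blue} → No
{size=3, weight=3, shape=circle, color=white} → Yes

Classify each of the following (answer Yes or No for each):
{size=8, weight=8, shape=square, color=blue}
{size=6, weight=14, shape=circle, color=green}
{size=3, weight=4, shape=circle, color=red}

Rule: shape is circle AND weight ≤ 4. This holds for each 'Yes' example and fails for each 'No' one.
{size=8, weight=8, shape=square, color=blue} — shape is square, weight = 8, hence No.
{size=6, weight=14, shape=circle, color=green} — shape is circle, weight = 14, hence No.
{size=3, weight=4, shape=circle, color=red} — shape is circle, weight = 4, hence Yes.

No, No, Yes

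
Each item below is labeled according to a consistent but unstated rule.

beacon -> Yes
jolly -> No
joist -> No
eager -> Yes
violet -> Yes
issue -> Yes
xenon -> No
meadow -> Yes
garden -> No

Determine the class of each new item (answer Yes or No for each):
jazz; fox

The simplest hypothesis consistent with all the labels is: has ≥ 3 vowels.
jazz → 1 vowel → No. fox → 1 vowel → No.

No, No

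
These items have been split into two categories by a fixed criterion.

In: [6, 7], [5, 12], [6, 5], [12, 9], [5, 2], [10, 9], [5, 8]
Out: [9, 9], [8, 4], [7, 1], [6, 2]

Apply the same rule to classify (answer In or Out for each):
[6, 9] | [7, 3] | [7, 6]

Checking candidate rules against both groups, what survives is: sum is odd.

In, Out, In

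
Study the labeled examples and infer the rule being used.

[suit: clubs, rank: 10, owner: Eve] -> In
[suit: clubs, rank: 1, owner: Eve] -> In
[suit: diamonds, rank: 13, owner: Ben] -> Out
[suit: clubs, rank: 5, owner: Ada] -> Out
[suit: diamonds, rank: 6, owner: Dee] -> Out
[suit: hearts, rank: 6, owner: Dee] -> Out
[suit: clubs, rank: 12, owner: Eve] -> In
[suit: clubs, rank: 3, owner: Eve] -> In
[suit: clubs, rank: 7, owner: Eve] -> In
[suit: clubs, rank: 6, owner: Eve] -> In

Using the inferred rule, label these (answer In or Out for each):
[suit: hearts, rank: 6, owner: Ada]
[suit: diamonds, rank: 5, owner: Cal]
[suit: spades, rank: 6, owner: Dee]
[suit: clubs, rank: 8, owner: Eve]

A rule that fits every label: owner is Eve — true of each 'In' example, false of each 'Out' one.

Out, Out, Out, In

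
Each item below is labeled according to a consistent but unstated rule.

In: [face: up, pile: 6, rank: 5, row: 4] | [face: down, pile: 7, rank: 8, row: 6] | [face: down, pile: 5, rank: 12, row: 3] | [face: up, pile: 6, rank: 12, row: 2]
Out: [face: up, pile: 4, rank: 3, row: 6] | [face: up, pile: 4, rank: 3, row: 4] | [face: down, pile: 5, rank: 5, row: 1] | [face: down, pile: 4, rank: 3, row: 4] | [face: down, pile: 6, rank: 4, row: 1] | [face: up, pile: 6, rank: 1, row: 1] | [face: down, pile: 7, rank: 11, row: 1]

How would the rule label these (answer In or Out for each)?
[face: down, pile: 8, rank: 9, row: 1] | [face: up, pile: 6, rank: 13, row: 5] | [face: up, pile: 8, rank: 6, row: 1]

Out, In, Out

The distinguishing property — pile ≥ 5 AND row ≥ 2 — holds for all the 'In' cases and none of the 'Out' cases.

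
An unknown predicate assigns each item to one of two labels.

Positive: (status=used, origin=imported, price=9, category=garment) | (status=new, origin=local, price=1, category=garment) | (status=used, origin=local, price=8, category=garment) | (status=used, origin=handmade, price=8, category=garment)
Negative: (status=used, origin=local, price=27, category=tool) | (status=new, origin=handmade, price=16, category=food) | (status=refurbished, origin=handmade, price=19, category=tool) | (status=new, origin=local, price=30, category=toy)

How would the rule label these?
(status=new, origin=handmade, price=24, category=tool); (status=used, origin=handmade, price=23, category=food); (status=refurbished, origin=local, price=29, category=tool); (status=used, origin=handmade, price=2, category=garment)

One predicate separates the groups cleanly: category is garment.
(status=new, origin=handmade, price=24, category=tool) — category is tool, hence Negative. (status=used, origin=handmade, price=23, category=food) — category is food, hence Negative. (status=refurbished, origin=local, price=29, category=tool) — category is tool, hence Negative. (status=used, origin=handmade, price=2, category=garment) — category is garment, hence Positive.

Negative, Negative, Negative, Positive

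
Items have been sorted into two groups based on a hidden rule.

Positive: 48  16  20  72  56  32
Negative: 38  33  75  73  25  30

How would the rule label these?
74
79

Every 'Positive' example satisfies: multiple of 4. None of the 'Negative' examples do.

Negative, Negative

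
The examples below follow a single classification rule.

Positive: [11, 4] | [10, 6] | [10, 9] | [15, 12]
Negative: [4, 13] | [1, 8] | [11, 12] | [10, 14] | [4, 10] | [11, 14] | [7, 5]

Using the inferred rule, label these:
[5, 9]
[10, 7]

Negative, Positive

The distinguishing property — first > second AND sum ≥ 14 — holds for all the 'Positive' cases and none of the 'Negative' cases.
[5, 9] — 5 < 9, 5+9 = 14, hence Negative. [10, 7] — 10 > 7, 10+7 = 17, hence Positive.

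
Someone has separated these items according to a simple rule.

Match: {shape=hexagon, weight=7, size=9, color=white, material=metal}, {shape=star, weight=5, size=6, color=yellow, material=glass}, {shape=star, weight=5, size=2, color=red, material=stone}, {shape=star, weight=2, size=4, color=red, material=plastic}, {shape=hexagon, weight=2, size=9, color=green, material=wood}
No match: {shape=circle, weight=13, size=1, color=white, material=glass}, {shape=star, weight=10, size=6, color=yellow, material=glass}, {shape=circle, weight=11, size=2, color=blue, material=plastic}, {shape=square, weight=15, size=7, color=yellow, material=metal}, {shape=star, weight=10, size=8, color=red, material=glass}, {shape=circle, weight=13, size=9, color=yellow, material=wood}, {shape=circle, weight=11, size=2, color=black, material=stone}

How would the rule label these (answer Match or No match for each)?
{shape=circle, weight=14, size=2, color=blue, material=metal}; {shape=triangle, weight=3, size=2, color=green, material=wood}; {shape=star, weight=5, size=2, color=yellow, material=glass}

The pattern is that an item is 'Match' exactly when: weight ≤ 7.
No match: {shape=circle, weight=14, size=2, color=blue, material=metal}, since weight = 14.
Match: {shape=triangle, weight=3, size=2, color=green, material=wood}, since weight = 3.
Match: {shape=star, weight=5, size=2, color=yellow, material=glass}, since weight = 5.

No match, Match, Match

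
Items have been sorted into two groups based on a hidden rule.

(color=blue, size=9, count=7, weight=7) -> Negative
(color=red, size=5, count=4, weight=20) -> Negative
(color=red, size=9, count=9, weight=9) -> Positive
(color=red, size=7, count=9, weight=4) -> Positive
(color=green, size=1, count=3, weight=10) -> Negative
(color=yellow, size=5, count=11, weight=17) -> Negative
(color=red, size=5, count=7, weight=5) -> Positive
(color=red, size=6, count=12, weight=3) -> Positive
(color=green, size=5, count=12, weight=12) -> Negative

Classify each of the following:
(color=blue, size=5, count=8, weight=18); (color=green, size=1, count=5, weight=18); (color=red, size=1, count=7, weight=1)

Every 'Positive' example satisfies: color is red AND count ≥ 7. None of the 'Negative' examples do.
Negative: (color=blue, size=5, count=8, weight=18), since color is blue, count = 8. Negative: (color=green, size=1, count=5, weight=18), since color is green, count = 5. Positive: (color=red, size=1, count=7, weight=1), since color is red, count = 7.

Negative, Negative, Positive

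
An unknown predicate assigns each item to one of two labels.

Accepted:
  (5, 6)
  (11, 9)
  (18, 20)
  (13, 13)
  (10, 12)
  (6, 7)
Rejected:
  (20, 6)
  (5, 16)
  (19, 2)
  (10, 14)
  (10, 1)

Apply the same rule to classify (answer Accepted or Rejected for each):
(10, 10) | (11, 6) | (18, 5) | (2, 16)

Accepted, Rejected, Rejected, Rejected

The distinguishing property — |first − second| ≤ 2 — holds for all the 'Accepted' cases and none of the 'Rejected' cases.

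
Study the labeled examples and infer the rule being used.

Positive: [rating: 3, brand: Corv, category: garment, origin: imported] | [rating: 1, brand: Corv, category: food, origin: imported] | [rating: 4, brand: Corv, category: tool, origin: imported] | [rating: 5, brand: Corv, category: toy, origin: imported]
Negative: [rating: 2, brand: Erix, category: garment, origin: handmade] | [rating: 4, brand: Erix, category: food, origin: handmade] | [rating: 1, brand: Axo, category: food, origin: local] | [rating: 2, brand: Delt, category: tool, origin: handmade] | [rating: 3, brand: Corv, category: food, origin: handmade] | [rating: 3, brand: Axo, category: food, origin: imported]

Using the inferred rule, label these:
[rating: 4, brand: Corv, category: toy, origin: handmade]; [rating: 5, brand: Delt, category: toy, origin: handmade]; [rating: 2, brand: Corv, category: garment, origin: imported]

Negative, Negative, Positive

One predicate separates the groups cleanly: brand is Corv AND origin is imported.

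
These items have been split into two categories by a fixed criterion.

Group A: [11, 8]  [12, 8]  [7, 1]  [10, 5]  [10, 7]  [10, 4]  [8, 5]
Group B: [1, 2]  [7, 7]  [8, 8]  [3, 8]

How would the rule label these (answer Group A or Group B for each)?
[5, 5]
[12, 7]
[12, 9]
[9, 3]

The rule appears to be: first > second.
[5, 5]: Group B (5 = 5). [12, 7]: Group A (12 > 7). [12, 9]: Group A (12 > 9). [9, 3]: Group A (9 > 3).

Group B, Group A, Group A, Group A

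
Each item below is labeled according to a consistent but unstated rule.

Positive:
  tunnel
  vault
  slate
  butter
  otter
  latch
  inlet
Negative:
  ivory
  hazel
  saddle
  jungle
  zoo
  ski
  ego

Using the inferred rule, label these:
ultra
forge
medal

The classifier is using: contains 't'.
ultra: Positive (has 't').
forge: Negative (no 't').
medal: Negative (no 't').

Positive, Negative, Negative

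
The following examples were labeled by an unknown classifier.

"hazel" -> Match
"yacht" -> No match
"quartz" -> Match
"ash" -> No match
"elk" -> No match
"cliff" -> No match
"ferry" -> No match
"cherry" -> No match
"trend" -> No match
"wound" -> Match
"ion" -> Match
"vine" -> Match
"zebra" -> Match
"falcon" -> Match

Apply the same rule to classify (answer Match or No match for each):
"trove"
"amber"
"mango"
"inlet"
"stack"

The classifier is using: has ≥ 2 vowels.
"trove": 2 vowels — passes, so Match.
"amber": 2 vowels — passes, so Match.
"mango": 2 vowels — passes, so Match.
"inlet": 2 vowels — passes, so Match.
"stack": 1 vowel — doesn't match, so No match.

Match, Match, Match, Match, No match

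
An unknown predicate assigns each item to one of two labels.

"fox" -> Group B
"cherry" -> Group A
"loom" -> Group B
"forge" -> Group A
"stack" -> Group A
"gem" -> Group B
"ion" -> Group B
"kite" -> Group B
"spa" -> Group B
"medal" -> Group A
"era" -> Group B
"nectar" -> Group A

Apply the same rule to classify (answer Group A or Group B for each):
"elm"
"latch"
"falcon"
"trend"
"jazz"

Rule: length ≥ 5. This holds for each 'Group A' example and fails for each 'Group B' one.
"elm" — length 3, hence Group B.
"latch" — length 5, hence Group A.
"falcon" — length 6, hence Group A.
"trend" — length 5, hence Group A.
"jazz" — length 4, hence Group B.

Group B, Group A, Group A, Group A, Group B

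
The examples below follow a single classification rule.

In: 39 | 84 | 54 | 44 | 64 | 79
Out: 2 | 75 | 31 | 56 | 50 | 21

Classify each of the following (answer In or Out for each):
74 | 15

In, Out

Comparing the two groups points to one rule — ≡ 4 (mod 5).
74 — 74 mod 5 = 4, hence In.
15 — 15 mod 5 = 0, hence Out.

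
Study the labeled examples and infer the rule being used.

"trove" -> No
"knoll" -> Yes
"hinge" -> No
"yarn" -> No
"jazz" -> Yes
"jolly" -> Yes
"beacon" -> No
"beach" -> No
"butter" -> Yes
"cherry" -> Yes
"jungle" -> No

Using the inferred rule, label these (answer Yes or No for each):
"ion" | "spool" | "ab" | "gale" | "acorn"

A rule that fits every label: has a double letter — true of each 'Yes' example, false of each 'No' one.
"ion" → no doubled letter → No.
"spool" → 'oo' doubled → Yes.
"ab" → no doubled letter → No.
"gale" → no doubled letter → No.
"acorn" → no doubled letter → No.

No, Yes, No, No, No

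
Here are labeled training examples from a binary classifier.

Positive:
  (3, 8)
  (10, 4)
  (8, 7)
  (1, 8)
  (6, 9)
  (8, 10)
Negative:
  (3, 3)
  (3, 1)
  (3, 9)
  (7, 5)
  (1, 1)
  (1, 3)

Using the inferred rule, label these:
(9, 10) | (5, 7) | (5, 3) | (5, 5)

Positive, Negative, Negative, Negative

The common property of the 'Positive' items is: product is even. No 'Negative' item has it.
Positive: (9, 10), since 9·10 = 90. Negative: (5, 7), since 5·7 = 35. Negative: (5, 3), since 5·3 = 15. Negative: (5, 5), since 5·5 = 25.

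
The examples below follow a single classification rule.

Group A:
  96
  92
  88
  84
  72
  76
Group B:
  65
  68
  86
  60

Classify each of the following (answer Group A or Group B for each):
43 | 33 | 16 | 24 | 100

Group B, Group B, Group B, Group B, Group A

The distinguishing property — multiple of 4 AND at least 72 — holds for all the 'Group A' cases and none of the 'Group B' cases.
43: Group B (43 = 4·10 + 3, 43 < 72). 33: Group B (33 = 4·8 + 1, 33 < 72). 16: Group B (16 = 4·4, 16 < 72). 24: Group B (24 = 4·6, 24 < 72). 100: Group A (100 = 4·25, 100 ≥ 72).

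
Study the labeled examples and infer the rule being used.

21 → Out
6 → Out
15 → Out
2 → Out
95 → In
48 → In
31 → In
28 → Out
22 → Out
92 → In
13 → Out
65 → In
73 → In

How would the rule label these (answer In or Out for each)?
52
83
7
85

All 'In' examples share one property — at least 31 — and every 'Out' example lacks it.
52 → 52 ≥ 31 → In. 83 → 83 ≥ 31 → In. 7 → 7 < 31 → Out. 85 → 85 ≥ 31 → In.

In, In, Out, In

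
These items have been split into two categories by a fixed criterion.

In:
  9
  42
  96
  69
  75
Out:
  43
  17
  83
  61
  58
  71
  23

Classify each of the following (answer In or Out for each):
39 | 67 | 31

In, Out, Out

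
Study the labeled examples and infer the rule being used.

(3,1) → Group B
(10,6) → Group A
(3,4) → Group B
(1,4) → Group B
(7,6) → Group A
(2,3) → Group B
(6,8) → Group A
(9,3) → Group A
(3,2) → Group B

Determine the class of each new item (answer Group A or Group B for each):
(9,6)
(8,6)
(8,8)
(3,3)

The distinguishing property — sum ≥ 12 — holds for all the 'Group A' cases and none of the 'Group B' cases.
(9,6): 9+6 = 15 — checks out, so Group A. (8,6): 8+6 = 14 — checks out, so Group A. (8,8): 8+8 = 16 — checks out, so Group A. (3,3): 3+3 = 6 — doesn't match, so Group B.

Group A, Group A, Group A, Group B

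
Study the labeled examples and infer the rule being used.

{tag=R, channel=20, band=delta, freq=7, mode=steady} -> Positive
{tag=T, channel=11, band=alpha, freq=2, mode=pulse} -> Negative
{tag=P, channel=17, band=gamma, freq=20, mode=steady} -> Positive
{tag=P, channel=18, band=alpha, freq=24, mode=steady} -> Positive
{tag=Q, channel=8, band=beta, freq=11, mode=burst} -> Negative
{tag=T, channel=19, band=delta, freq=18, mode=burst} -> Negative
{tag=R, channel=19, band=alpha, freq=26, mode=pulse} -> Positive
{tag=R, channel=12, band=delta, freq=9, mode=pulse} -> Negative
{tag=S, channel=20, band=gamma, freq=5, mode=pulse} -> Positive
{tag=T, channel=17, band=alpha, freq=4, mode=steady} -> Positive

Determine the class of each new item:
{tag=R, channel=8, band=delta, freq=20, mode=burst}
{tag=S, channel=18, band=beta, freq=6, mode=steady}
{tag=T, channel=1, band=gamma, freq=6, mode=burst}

Negative, Positive, Negative

One predicate separates the groups cleanly: freq ≠ 18 AND channel ≥ 17.
{tag=R, channel=8, band=delta, freq=20, mode=burst}: Negative (freq = 20, channel = 8). {tag=S, channel=18, band=beta, freq=6, mode=steady}: Positive (freq = 6, channel = 18). {tag=T, channel=1, band=gamma, freq=6, mode=burst}: Negative (freq = 6, channel = 1).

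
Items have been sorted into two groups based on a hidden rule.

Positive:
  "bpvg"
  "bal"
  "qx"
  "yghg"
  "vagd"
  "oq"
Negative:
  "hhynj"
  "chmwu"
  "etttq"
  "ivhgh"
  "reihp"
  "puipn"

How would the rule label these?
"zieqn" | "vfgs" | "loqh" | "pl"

Negative, Positive, Positive, Positive

Rule: length ≤ 4. This holds for each 'Positive' example and fails for each 'Negative' one.
"zieqn" → length 5 → Negative. "vfgs" → length 4 → Positive. "loqh" → length 4 → Positive. "pl" → length 2 → Positive.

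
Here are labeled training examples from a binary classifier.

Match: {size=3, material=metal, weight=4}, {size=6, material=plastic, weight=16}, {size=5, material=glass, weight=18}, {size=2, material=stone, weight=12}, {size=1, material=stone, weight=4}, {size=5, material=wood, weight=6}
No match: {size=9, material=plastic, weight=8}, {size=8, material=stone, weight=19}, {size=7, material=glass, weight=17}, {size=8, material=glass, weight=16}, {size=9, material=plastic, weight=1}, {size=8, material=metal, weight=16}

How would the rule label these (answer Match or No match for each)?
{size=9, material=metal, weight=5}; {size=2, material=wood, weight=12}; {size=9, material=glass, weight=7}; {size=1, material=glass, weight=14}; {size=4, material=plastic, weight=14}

No match, Match, No match, Match, Match

A rule that fits every label: size ≤ 6 — true of each 'Match' example, false of each 'No match' one.
{size=9, material=metal, weight=5}: No match (size = 9). {size=2, material=wood, weight=12}: Match (size = 2). {size=9, material=glass, weight=7}: No match (size = 9). {size=1, material=glass, weight=14}: Match (size = 1). {size=4, material=plastic, weight=14}: Match (size = 4).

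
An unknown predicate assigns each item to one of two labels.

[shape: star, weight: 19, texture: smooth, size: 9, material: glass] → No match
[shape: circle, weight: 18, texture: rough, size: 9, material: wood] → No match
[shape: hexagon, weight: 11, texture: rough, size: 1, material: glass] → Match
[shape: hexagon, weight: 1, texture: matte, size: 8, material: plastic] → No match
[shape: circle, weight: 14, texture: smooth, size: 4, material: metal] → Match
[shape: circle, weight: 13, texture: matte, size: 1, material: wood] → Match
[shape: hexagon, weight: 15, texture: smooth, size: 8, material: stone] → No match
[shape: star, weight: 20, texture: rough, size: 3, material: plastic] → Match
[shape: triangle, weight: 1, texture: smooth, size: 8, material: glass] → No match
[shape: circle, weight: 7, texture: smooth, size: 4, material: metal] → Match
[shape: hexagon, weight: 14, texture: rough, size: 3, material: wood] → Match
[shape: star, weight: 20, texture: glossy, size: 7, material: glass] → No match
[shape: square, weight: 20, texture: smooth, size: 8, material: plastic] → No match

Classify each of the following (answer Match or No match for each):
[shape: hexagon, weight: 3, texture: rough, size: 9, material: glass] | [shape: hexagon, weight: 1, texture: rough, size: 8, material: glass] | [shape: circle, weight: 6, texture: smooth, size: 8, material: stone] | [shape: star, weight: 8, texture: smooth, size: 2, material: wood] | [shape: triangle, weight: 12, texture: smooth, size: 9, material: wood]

No match, No match, No match, Match, No match

The rule appears to be: size ≤ 4.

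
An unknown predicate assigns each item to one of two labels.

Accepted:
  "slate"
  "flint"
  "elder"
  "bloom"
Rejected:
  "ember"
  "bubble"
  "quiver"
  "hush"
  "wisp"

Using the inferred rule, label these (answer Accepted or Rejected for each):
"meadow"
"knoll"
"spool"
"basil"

Rejected, Accepted, Accepted, Accepted

A rule that fits every label: odd length AND contains 'l' — true of each 'Accepted' example, false of each 'Rejected' one.
"meadow" — length 6, no 'l', hence Rejected. "knoll" — length 5, has 'l', hence Accepted. "spool" — length 5, has 'l', hence Accepted. "basil" — length 5, has 'l', hence Accepted.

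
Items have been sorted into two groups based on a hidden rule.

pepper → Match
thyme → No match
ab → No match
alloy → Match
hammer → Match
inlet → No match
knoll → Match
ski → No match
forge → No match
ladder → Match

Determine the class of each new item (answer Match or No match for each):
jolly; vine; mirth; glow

Match, No match, No match, No match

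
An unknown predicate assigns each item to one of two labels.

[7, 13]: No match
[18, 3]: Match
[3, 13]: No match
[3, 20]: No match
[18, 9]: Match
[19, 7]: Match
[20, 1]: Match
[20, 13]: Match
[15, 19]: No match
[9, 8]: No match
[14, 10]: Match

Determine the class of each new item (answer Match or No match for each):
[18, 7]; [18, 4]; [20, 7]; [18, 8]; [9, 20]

'Match' ⟺ first > second AND sum ≥ 20.
[18, 7]: 18 > 7, 18+7 = 25, satisfies this → Match. [18, 4]: 18 > 4, 18+4 = 22, satisfies this → Match. [20, 7]: 20 > 7, 20+7 = 27, satisfies this → Match. [18, 8]: 18 > 8, 18+8 = 26, satisfies this → Match. [9, 20]: 9 < 20, 9+20 = 29, lacks this property → No match.

Match, Match, Match, Match, No match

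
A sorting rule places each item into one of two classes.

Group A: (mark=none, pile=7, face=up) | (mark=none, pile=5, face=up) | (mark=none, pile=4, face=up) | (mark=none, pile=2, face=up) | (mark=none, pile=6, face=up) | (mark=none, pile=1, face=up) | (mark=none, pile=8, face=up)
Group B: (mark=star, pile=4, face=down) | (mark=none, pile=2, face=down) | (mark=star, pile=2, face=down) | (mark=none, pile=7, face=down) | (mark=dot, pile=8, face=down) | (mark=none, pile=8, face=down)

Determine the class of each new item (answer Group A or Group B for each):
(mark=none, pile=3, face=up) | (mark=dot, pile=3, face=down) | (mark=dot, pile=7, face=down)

Group A, Group B, Group B

All 'Group A' examples share one property — face is up — and every 'Group B' example lacks it.
(mark=none, pile=3, face=up): face is up — satisfies this, so Group A.
(mark=dot, pile=3, face=down): face is down — does not satisfy this, so Group B.
(mark=dot, pile=7, face=down): face is down — does not satisfy this, so Group B.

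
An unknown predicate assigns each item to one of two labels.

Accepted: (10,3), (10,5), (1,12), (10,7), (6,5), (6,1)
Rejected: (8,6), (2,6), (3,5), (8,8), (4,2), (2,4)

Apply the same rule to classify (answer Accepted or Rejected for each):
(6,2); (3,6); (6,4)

Rejected, Accepted, Rejected

Comparing the two groups points to one rule — sum is odd.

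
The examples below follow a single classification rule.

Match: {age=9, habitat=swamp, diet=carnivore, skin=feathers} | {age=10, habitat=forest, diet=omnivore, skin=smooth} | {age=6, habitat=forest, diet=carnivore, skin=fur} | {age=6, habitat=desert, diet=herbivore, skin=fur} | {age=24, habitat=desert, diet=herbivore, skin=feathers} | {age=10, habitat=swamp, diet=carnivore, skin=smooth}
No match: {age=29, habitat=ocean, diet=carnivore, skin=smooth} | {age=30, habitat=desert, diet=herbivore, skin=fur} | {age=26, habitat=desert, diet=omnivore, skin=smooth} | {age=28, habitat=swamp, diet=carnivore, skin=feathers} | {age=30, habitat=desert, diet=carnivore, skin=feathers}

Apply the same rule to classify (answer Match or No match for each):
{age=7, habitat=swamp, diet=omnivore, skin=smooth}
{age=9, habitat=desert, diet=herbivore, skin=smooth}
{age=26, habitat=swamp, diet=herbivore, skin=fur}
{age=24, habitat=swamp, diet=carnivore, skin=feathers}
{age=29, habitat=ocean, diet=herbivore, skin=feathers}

Match, Match, No match, Match, No match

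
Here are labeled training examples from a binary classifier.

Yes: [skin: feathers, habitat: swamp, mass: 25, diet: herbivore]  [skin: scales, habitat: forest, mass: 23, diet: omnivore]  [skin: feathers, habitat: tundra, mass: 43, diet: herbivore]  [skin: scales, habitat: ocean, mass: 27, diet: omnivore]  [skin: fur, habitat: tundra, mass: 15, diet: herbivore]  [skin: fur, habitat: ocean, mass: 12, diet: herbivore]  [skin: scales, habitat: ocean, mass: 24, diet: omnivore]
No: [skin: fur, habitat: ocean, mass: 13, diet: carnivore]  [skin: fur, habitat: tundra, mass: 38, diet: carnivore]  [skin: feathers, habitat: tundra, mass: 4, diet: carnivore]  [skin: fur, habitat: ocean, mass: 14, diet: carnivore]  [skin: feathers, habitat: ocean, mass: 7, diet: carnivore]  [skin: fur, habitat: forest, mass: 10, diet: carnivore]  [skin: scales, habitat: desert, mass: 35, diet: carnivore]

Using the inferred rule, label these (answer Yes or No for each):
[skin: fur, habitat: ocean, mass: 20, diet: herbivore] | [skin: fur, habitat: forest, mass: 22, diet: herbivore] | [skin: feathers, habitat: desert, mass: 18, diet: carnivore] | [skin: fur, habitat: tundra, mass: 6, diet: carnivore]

The common property of the 'Yes' items is: diet is not carnivore. No 'No' item has it.

Yes, Yes, No, No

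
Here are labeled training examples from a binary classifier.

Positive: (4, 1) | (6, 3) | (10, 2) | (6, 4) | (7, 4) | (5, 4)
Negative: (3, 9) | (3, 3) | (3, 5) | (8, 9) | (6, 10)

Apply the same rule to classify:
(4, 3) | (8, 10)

All 'Positive' examples share one property — first > second — and every 'Negative' example lacks it.
(4, 3) → 4 > 3 → Positive. (8, 10) → 8 < 10 → Negative.

Positive, Negative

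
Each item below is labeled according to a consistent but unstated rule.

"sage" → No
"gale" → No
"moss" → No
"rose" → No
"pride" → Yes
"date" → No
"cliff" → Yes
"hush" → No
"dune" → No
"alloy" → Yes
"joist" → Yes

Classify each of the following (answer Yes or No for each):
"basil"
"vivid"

Yes, Yes

A rule that fits every label: odd length — true of each 'Yes' example, false of each 'No' one.
"basil" — length 5, hence Yes.
"vivid" — length 5, hence Yes.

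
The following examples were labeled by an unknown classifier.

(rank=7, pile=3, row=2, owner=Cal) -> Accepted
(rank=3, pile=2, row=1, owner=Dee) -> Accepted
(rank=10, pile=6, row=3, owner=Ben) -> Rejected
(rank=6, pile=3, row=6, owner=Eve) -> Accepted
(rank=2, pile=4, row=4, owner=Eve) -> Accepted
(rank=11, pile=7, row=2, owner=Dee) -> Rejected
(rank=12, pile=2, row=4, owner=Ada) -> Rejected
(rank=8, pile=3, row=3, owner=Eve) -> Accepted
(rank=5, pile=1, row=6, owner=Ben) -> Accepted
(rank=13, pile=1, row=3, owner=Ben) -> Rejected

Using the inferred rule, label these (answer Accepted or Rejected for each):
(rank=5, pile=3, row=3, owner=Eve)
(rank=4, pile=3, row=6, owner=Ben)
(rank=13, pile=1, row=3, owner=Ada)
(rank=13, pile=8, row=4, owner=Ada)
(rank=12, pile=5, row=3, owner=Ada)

Accepted, Accepted, Rejected, Rejected, Rejected

A rule that fits every label: rank ≤ 8 — true of each 'Accepted' example, false of each 'Rejected' one.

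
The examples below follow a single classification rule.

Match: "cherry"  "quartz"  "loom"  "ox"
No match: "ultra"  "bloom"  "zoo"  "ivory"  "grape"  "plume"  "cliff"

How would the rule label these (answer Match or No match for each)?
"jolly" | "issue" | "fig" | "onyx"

Comparing the two groups points to one rule — even length.
"jolly" — length 5, hence No match. "issue" — length 5, hence No match. "fig" — length 3, hence No match. "onyx" — length 4, hence Match.

No match, No match, No match, Match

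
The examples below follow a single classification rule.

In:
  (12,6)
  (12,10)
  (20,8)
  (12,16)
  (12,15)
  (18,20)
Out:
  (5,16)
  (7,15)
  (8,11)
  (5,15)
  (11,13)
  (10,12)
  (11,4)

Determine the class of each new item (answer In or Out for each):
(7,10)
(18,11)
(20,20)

The distinguishing property — first ≥ 12 — holds for all the 'In' cases and none of the 'Out' cases.
(7,10) — first 7, hence Out.
(18,11) — first 18, hence In.
(20,20) — first 20, hence In.

Out, In, In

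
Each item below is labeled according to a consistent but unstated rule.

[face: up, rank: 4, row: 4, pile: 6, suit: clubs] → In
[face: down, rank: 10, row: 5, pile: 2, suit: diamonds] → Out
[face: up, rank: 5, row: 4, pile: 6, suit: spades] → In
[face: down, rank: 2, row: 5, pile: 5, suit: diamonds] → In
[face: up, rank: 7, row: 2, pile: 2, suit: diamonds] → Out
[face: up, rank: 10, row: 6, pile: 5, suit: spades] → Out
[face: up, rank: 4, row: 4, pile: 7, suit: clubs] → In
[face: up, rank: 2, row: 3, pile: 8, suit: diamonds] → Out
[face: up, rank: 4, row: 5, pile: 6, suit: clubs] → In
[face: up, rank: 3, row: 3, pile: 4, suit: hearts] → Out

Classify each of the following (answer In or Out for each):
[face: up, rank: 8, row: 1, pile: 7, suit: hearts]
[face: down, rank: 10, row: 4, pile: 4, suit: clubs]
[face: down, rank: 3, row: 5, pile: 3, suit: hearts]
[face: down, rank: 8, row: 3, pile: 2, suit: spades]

Out, Out, In, Out

The classifier is using: rank ≤ 5 AND row ≥ 4.
[face: up, rank: 8, row: 1, pile: 7, suit: hearts]: rank = 8, row = 1 — does not fit, so Out.
[face: down, rank: 10, row: 4, pile: 4, suit: clubs]: rank = 10, row = 4 — does not fit, so Out.
[face: down, rank: 3, row: 5, pile: 3, suit: hearts]: rank = 3, row = 5 — fits, so In.
[face: down, rank: 8, row: 3, pile: 2, suit: spades]: rank = 8, row = 3 — does not fit, so Out.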